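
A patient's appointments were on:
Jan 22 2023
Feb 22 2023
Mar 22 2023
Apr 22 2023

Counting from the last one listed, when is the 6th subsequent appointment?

Oct 22 2023

The day-of-month is always 22 (31, 28, 31 days between events).
So this recurs on the 22nd of each month.
May 2023: May 22 2023.
June 2023: Jun 22 2023.
Next: July 2023 → Jul 22 2023.
August 2023: Aug 22 2023.
September 2023: Sep 22 2023.
Next: October 2023 → Oct 22 2023.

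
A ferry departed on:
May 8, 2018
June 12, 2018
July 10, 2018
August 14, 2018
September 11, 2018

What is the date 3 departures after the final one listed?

Gaps: 35, 28, 35, 28 days — a mix of 28 and 35. Every date is a Tuesday.
Each is the 2nd Tuesday of its month.
2nd Tuesday of October 2018: October 9, 2018.
2nd Tuesday of November 2018: November 13, 2018.
2nd Tuesday of December 2018: December 11, 2018.

December 11, 2018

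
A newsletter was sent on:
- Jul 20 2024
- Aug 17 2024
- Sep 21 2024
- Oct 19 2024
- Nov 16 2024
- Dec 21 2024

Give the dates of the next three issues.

These are Saturdays at 28- or 35-day spacing (28, 35, 28, 28, 35).
The pattern: 3rd Saturday of the month.
January 2025 — 3rd Saturday is Jan 18 2025.
February 2025 — 3rd Saturday is Feb 15 2025.
March 2025 — 3rd Saturday is Mar 15 2025.

Jan 18 2025, Feb 15 2025, Mar 15 2025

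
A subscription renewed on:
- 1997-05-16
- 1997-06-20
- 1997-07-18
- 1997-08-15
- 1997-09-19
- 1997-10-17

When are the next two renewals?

These are Fridays at 28- or 35-day spacing (35, 28, 28, 35, 28).
The pattern: 3rd Friday of the month.
3rd Friday of November 1997: 1997-11-21.
3rd Friday of December 1997: 1997-12-19.

1997-11-21, 1997-12-19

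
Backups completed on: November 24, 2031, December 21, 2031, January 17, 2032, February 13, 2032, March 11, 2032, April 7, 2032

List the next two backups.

May 4, 2032; May 31, 2032

The spacing is 27, 27, 27, 27, 27 days — always 27 days.
April 7, 2032 + 27 days = May 4, 2032.
May 4, 2032 + 27 days = May 31, 2032.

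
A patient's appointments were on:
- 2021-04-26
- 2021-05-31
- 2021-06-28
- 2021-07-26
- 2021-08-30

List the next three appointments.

2021-09-27, 2021-10-25, 2021-11-29

Every date is a Monday; gaps 35, 28, 28, 35 days.
Each is the last Monday of its month (at least one falls on the 29th or later, ruling out '4th Monday').
Last Monday of September 2021: 2021-09-27.
October 2021 ends with Monday 2021-10-25.
Last Monday of November 2021: 2021-11-29.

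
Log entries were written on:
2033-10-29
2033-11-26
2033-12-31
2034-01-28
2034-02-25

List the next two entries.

2034-03-25, 2034-04-29

These are Saturdays with 28, 35, 28, 28-day gaps.
Each is the final Saturday of its month — 2033-10-29 is past the 28th, so '4th Saturday' doesn't fit.
Last Saturday of March 2034: 2034-03-25.
April 2034 ends with Saturday 2034-04-29.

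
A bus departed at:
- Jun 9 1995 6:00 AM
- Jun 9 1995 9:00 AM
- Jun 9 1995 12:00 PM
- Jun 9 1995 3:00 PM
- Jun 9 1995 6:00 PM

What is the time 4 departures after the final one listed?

Jun 10 1995 6:00 AM

Gaps: 3, 3, 3, 3 hours — each event is 3 hours after the previous one.
Jun 9 1995 6:00 PM + 3 h = Jun 9 1995 9:00 PM.
Jun 9 1995 9:00 PM + 3 h = Jun 10 1995 12:00 AM.
Jun 10 1995 12:00 AM + 3 h = Jun 10 1995 3:00 AM.
Jun 10 1995 3:00 AM + 3 h = Jun 10 1995 6:00 AM.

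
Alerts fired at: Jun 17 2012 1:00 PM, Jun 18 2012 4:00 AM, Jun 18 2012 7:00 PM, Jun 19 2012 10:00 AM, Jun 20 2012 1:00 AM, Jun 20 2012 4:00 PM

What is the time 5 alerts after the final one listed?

Jun 23 2012 7:00 PM

The interval is a steady 15 hours (15, 15, 15, 15, 15).
Jun 20 2012 4:00 PM + 15 h = Jun 21 2012 7:00 AM.
Jun 21 2012 7:00 AM + 15 h = Jun 21 2012 10:00 PM.
Jun 21 2012 10:00 PM + 15 h = Jun 22 2012 1:00 PM.
Jun 22 2012 1:00 PM + 15 h = Jun 23 2012 4:00 AM.
Jun 23 2012 4:00 AM + 15 h = Jun 23 2012 7:00 PM.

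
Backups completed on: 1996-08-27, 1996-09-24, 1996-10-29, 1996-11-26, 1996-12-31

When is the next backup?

1997-01-28

All Tuesdays; the gaps (28, 35, 28, 35) vary with month length.
This is the last Tuesday of each month.
Last Tuesday of January 1997: 1997-01-28.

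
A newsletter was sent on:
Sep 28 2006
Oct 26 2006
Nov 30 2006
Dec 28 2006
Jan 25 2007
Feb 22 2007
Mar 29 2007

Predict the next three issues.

Apr 26 2007, May 31 2007, Jun 28 2007

These are Thursdays with 28, 35, 28, 28, 28, 35-day gaps.
Each is the final Thursday of its month — Nov 30 2006 is past the 28th, so '4th Thursday' doesn't fit.
April 2007 ends with Thursday Apr 26 2007.
Last Thursday of May 2007: May 31 2007.
Last Thursday of June 2007: Jun 28 2007.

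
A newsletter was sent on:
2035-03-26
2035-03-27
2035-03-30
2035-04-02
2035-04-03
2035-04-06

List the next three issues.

2035-04-09, 2035-04-10, 2035-04-13

The gap pattern 1, 3, 3, 1, 3 repeats every 3 events.
These are the Mondays, Tuesdays and Fridays of each week.
Next Monday: 2035-04-09.
The following Tuesday is 2035-04-10.
The following Friday is 2035-04-13.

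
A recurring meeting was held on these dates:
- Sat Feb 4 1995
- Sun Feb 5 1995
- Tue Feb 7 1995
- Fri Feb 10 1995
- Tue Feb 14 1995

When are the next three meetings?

Intervals are 1, 2, 3, 4 days — an arithmetic progression with common difference 1.
Next gap: 5 days. Tue Feb 14 1995 + 5 days = Sun Feb 19 1995.
Next gap: 6 days. Sun Feb 19 1995 + 6 days = Sat Feb 25 1995.
Next gap: 7 days. Sat Feb 25 1995 + 7 days = Sat Mar 4 1995.

Sun Feb 19 1995, Sat Feb 25 1995, Sat Mar 4 1995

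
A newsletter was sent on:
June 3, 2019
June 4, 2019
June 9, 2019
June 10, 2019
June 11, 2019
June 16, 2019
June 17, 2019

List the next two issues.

The gap pattern 1, 5, 1, 1, 5, 1 repeats every 3 events.
These are the Mondays, Tuesdays and Sundays of each week.
The following Tuesday is June 18, 2019.
Next Sunday: June 23, 2019.

June 18, 2019; June 23, 2019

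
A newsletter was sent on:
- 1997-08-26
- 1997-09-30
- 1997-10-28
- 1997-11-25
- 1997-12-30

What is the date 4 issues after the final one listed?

All Tuesdays; the gaps (35, 28, 28, 35) vary with month length.
This is the last Tuesday of each month.
January 1998 ends with Tuesday 1998-01-27.
February 1998 ends with Tuesday 1998-02-24.
Last Tuesday of March 1998: 1998-03-31.
April 1998 ends with Tuesday 1998-04-28.

1998-04-28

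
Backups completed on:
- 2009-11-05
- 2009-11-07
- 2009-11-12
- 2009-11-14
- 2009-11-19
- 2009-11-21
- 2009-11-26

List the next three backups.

Gaps: 2, 5, 2, 5, 2, 5 days — not constant, but cyclic with period 2.
The events fall on every Thursday and Saturday.
Next Saturday: 2009-11-28.
The following Thursday is 2009-12-03.
The following Saturday is 2009-12-05.

2009-11-28, 2009-12-03, 2009-12-05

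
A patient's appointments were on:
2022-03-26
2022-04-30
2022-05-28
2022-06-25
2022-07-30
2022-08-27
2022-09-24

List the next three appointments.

Every date is a Saturday; gaps 35, 28, 28, 35, 28, 28 days.
Each is the last Saturday of its month (at least one falls on the 29th or later, ruling out '4th Saturday').
Last Saturday of October 2022: 2022-10-29.
Last Saturday of November 2022: 2022-11-26.
December 2022 ends with Saturday 2022-12-31.

2022-10-29, 2022-11-26, 2022-12-31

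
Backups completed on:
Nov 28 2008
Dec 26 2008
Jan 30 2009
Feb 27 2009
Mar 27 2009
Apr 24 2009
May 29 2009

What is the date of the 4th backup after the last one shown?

Sep 25 2009

Every date is a Friday; gaps 28, 35, 28, 28, 28, 35 days.
Each is the last Friday of its month (at least one falls on the 29th or later, ruling out '4th Friday').
Last Friday of June 2009: Jun 26 2009.
July 2009 ends with Friday Jul 31 2009.
Last Friday of August 2009: Aug 28 2009.
September 2009 ends with Friday Sep 25 2009.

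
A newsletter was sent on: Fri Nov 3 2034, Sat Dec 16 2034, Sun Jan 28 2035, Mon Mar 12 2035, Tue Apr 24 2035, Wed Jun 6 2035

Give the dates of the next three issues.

Gaps between consecutive events: 43, 43, 43, 43, 43 days — a constant 43-day interval.
Wed Jun 6 2035 + 43 days = Thu Jul 19 2035.
Thu Jul 19 2035 + 43 days = Fri Aug 31 2035.
Fri Aug 31 2035 + 43 days = Sat Oct 13 2035.

Thu Jul 19 2035, Fri Aug 31 2035, Sat Oct 13 2035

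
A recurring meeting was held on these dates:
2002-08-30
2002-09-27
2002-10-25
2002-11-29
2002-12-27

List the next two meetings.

2003-01-31, 2003-02-28

Every date is a Friday; gaps 28, 28, 35, 28 days.
Each is the last Friday of its month (at least one falls on the 29th or later, ruling out '4th Friday').
Last Friday of January 2003: 2003-01-31.
February 2003 ends with Friday 2003-02-28.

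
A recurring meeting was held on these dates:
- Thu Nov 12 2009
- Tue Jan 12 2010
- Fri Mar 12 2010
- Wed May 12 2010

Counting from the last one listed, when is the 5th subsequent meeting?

Sat Mar 12 2011

Each date is the 12th; the gaps (61, 59, 61) track the month lengths.
The rule is the 12th of every 2 months.
July 2010: Mon Jul 12 2010.
Next: September 2010 → Sun Sep 12 2010.
Next: November 2010 → Fri Nov 12 2010.
Next: January 2011 → Wed Jan 12 2011.
March 2011: Sat Mar 12 2011.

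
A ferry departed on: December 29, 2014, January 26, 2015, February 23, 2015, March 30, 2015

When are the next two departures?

Every date is a Monday; gaps 28, 28, 35 days.
Each is the last Monday of its month (at least one falls on the 29th or later, ruling out '4th Monday').
Last Monday of April 2015: April 27, 2015.
May 2015 ends with Monday May 25, 2015.

April 27, 2015; May 25, 2015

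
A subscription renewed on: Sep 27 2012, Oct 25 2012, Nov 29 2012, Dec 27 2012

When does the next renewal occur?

Jan 31 2013

These are Thursdays with 28, 35, 28-day gaps.
Each is the final Thursday of its month — Nov 29 2012 is past the 28th, so '4th Thursday' doesn't fit.
January 2013 ends with Thursday Jan 31 2013.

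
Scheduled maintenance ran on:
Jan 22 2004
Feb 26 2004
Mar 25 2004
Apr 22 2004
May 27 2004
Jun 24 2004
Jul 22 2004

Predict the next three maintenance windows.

Aug 26 2004, Sep 23 2004, Oct 28 2004

These are Thursdays at 28- or 35-day spacing (35, 28, 28, 35, 28, 28).
The pattern: 4th Thursday of the month.
August 2004 — 4th Thursday is Aug 26 2004.
4th Thursday of September 2004: Sep 23 2004.
4th Thursday of October 2004: Oct 28 2004.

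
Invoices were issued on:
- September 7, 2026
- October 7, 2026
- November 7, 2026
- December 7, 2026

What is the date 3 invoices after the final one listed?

March 7, 2027

Each date is the 7th; the gaps (30, 31, 30) track the month lengths.
The rule is the 7th of each month.
Next: January 2027 → January 7, 2027.
February 2027: February 7, 2027.
March 2027: March 7, 2027.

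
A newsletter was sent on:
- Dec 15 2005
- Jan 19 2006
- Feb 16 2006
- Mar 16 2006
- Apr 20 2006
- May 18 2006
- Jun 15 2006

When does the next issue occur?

Gaps: 35, 28, 28, 35, 28, 28 days — a mix of 28 and 35. Every date is a Thursday.
Each is the 3rd Thursday of its month.
July 2006 — 3rd Thursday is Jul 20 2006.

Jul 20 2006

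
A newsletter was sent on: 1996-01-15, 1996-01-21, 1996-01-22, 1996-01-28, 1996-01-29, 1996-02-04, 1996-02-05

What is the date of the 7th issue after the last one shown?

Every event lands on a Monday or Sunday (gaps cycle 6, 1, 6, 1, 6, 1).
So the schedule is: every Monday and Sunday.
Next Sunday: 1996-02-11.
Next Monday: 1996-02-12.
Next Sunday: 1996-02-18.
Next Monday: 1996-02-19.
The following Sunday is 1996-02-25.
Next Monday: 1996-02-26.
The following Sunday is 1996-03-03.

1996-03-03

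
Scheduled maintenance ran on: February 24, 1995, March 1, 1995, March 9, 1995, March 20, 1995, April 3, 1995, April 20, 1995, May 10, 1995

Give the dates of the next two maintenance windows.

The spacing grows by 3 each time: 5, 8, 11, 14, 17, 20 days.
Next gap: 23 days. May 10, 1995 + 23 days = June 2, 1995.
Next gap: 26 days. June 2, 1995 + 26 days = June 28, 1995.

June 2, 1995; June 28, 1995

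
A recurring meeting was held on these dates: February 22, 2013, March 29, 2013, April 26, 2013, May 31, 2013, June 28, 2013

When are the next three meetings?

July 26, 2013; August 30, 2013; September 27, 2013

Every date is a Friday; gaps 35, 28, 35, 28 days.
Each is the last Friday of its month (at least one falls on the 29th or later, ruling out '4th Friday').
Last Friday of July 2013: July 26, 2013.
Last Friday of August 2013: August 30, 2013.
Last Friday of September 2013: September 27, 2013.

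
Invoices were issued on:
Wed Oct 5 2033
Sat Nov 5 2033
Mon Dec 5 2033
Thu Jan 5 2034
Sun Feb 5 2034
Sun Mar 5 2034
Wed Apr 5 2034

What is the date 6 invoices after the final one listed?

The day-of-month is always 5 (31, 30, 31, 31, 28, 31 days between events).
So this recurs on the 5th of each month.
May 2034: Fri May 5 2034.
June 2034: Mon Jun 5 2034.
July 2034: Wed Jul 5 2034.
Next: August 2034 → Sat Aug 5 2034.
September 2034: Tue Sep 5 2034.
Next: October 2034 → Thu Oct 5 2034.

Thu Oct 5 2034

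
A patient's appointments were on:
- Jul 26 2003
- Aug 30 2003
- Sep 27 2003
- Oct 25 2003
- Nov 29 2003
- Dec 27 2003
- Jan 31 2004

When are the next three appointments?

All Saturdays; the gaps (35, 28, 28, 35, 28, 35) vary with month length.
This is the last Saturday of each month.
Last Saturday of February 2004: Feb 28 2004.
March 2004 ends with Saturday Mar 27 2004.
April 2004 ends with Saturday Apr 24 2004.

Feb 28 2004, Mar 27 2004, Apr 24 2004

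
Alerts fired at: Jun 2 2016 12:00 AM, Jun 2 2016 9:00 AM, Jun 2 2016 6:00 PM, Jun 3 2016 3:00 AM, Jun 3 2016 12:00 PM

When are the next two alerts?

Jun 3 2016 9:00 PM, Jun 4 2016 6:00 AM

Gaps: 9, 9, 9, 9 hours — each event is 9 hours after the previous one.
Jun 3 2016 12:00 PM + 9 h = Jun 3 2016 9:00 PM.
Jun 3 2016 9:00 PM + 9 h = Jun 4 2016 6:00 AM.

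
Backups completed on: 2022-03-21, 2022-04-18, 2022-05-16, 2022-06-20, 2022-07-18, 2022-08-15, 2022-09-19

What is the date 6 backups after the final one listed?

Gaps: 28, 28, 35, 28, 28, 35 days — a mix of 28 and 35. Every date is a Monday.
Each is the 3rd Monday of its month.
October 2022 — 3rd Monday is 2022-10-17.
November 2022 — 3rd Monday is 2022-11-21.
3rd Monday of December 2022: 2022-12-19.
January 2023 — 3rd Monday is 2023-01-16.
February 2023 — 3rd Monday is 2023-02-20.
3rd Monday of March 2023: 2023-03-20.

2023-03-20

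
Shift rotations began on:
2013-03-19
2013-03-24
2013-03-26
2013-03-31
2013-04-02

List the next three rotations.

2013-04-07, 2013-04-09, 2013-04-14

Gaps: 5, 2, 5, 2 days — not constant, but cyclic with period 2.
The events fall on every Tuesday and Sunday.
Next Sunday: 2013-04-07.
The following Tuesday is 2013-04-09.
Next Sunday: 2013-04-14.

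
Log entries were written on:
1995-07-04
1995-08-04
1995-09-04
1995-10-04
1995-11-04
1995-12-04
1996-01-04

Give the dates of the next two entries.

Each date is the 4th; the gaps (31, 31, 30, 31, 30, 31) track the month lengths.
The rule is the 4th of each month.
Next: February 1996 → 1996-02-04.
March 1996: 1996-03-04.

1996-02-04, 1996-03-04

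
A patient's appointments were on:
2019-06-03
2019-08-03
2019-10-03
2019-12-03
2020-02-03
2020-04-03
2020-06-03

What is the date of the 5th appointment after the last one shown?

2021-04-03

The day-of-month is always 3 (61, 61, 61, 62, 60, 61 days between events).
So this recurs on the 3rd of every 2 months.
Next: August 2020 → 2020-08-03.
Next: October 2020 → 2020-10-03.
Next: December 2020 → 2020-12-03.
February 2021: 2021-02-03.
April 2021: 2021-04-03.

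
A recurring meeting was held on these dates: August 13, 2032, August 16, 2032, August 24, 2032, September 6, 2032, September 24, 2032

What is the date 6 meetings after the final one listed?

The spacing grows by 5 each time: 3, 8, 13, 18 days.
Next gap: 23 days. September 24, 2032 + 23 days = October 17, 2032.
Next gap: 28 days. October 17, 2032 + 28 days = November 14, 2032.
Next gap: 33 days. November 14, 2032 + 33 days = December 17, 2032.
Next gap: 38 days. December 17, 2032 + 38 days = January 24, 2033.
Next gap: 43 days. January 24, 2033 + 43 days = March 8, 2033.
Next gap: 48 days. March 8, 2033 + 48 days = April 25, 2033.

April 25, 2033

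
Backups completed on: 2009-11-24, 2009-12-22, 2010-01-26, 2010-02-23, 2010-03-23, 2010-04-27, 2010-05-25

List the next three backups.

All dates are Tuesdays, 28, 35, 28, 28, 35, 28 days apart.
Specifically, the 4th Tuesday of each month.
June 2010 — 4th Tuesday is 2010-06-22.
4th Tuesday of July 2010: 2010-07-27.
August 2010 — 4th Tuesday is 2010-08-24.

2010-06-22, 2010-07-27, 2010-08-24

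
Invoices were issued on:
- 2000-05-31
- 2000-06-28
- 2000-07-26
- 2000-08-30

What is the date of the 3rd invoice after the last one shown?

2000-11-29

These are Wednesdays with 28, 28, 35-day gaps.
Each is the final Wednesday of its month — 2000-05-31 is past the 28th, so '4th Wednesday' doesn't fit.
Last Wednesday of September 2000: 2000-09-27.
October 2000 ends with Wednesday 2000-10-25.
Last Wednesday of November 2000: 2000-11-29.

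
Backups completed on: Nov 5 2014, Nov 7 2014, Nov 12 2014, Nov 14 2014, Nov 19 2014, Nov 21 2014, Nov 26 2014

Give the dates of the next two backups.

Gaps: 2, 5, 2, 5, 2, 5 days — not constant, but cyclic with period 2.
The events fall on every Wednesday and Friday.
Next Friday: Nov 28 2014.
Next Wednesday: Dec 3 2014.

Nov 28 2014, Dec 3 2014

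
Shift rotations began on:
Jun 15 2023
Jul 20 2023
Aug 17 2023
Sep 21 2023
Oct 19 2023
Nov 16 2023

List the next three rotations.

Dec 21 2023, Jan 18 2024, Feb 15 2024

Gaps: 35, 28, 35, 28, 28 days — a mix of 28 and 35. Every date is a Thursday.
Each is the 3rd Thursday of its month.
3rd Thursday of December 2023: Dec 21 2023.
January 2024 — 3rd Thursday is Jan 18 2024.
February 2024 — 3rd Thursday is Feb 15 2024.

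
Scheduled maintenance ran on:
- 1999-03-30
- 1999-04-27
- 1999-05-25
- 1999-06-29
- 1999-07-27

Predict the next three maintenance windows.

1999-08-31, 1999-09-28, 1999-10-26

These are Tuesdays with 28, 28, 35, 28-day gaps.
Each is the final Tuesday of its month — 1999-03-30 is past the 28th, so '4th Tuesday' doesn't fit.
Last Tuesday of August 1999: 1999-08-31.
September 1999 ends with Tuesday 1999-09-28.
October 1999 ends with Tuesday 1999-10-26.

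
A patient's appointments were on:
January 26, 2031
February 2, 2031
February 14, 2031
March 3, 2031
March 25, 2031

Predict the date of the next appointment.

Intervals are 7, 12, 17, 22 days — an arithmetic progression with common difference 5.
Next gap: 27 days. March 25, 2031 + 27 days = April 21, 2031.

April 21, 2031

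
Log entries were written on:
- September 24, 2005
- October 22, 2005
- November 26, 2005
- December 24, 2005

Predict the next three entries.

January 28, 2006; February 25, 2006; March 25, 2006

All dates are Saturdays, 28, 35, 28 days apart.
Specifically, the 4th Saturday of each month.
January 2006 — 4th Saturday is January 28, 2006.
February 2006 — 4th Saturday is February 25, 2006.
March 2006 — 4th Saturday is March 25, 2006.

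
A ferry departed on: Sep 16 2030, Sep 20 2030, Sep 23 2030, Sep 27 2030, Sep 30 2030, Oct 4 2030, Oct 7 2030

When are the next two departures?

Every event lands on a Monday or Friday (gaps cycle 4, 3, 4, 3, 4, 3).
So the schedule is: every Monday and Friday.
Next Friday: Oct 11 2030.
The following Monday is Oct 14 2030.

Oct 11 2030, Oct 14 2030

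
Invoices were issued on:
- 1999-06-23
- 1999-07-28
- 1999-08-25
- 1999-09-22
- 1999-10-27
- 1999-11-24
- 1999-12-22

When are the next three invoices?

2000-01-26, 2000-02-23, 2000-03-22

Gaps: 35, 28, 28, 35, 28, 28 days — a mix of 28 and 35. Every date is a Wednesday.
Each is the 4th Wednesday of its month.
January 2000 — 4th Wednesday is 2000-01-26.
4th Wednesday of February 2000: 2000-02-23.
March 2000 — 4th Wednesday is 2000-03-22.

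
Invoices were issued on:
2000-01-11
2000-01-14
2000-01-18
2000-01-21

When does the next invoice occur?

Gaps: 3, 4, 3 days — not constant, but cyclic with period 2.
The events fall on every Tuesday and Friday.
The following Tuesday is 2000-01-25.

2000-01-25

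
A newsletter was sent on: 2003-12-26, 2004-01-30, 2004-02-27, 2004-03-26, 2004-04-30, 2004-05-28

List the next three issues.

2004-06-25, 2004-07-30, 2004-08-27

These are Fridays with 35, 28, 28, 35, 28-day gaps.
Each is the final Friday of its month — 2004-01-30 is past the 28th, so '4th Friday' doesn't fit.
Last Friday of June 2004: 2004-06-25.
July 2004 ends with Friday 2004-07-30.
August 2004 ends with Friday 2004-08-27.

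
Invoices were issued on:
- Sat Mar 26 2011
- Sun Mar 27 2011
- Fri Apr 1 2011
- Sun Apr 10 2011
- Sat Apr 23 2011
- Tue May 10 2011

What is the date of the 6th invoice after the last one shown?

Sat Nov 12 2011

The spacing grows by 4 each time: 1, 5, 9, 13, 17 days.
Next gap: 21 days. Tue May 10 2011 + 21 days = Tue May 31 2011.
Next gap: 25 days. Tue May 31 2011 + 25 days = Sat Jun 25 2011.
Next gap: 29 days. Sat Jun 25 2011 + 29 days = Sun Jul 24 2011.
Next gap: 33 days. Sun Jul 24 2011 + 33 days = Fri Aug 26 2011.
Next gap: 37 days. Fri Aug 26 2011 + 37 days = Sun Oct 2 2011.
Next gap: 41 days. Sun Oct 2 2011 + 41 days = Sat Nov 12 2011.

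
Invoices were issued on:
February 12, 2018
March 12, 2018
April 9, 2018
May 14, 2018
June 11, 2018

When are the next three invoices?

These are Mondays at 28- or 35-day spacing (28, 28, 35, 28).
The pattern: 2nd Monday of the month.
2nd Monday of July 2018: July 9, 2018.
2nd Monday of August 2018: August 13, 2018.
September 2018 — 2nd Monday is September 10, 2018.

July 9, 2018; August 13, 2018; September 10, 2018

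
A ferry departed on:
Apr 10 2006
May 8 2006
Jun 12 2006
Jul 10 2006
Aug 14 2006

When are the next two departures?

Gaps: 28, 35, 28, 35 days — a mix of 28 and 35. Every date is a Monday.
Each is the 2nd Monday of its month.
September 2006 — 2nd Monday is Sep 11 2006.
2nd Monday of October 2006: Oct 9 2006.

Sep 11 2006, Oct 9 2006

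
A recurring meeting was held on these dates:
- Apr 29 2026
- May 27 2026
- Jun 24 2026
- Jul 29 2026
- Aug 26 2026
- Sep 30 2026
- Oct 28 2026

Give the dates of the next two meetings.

These are Wednesdays with 28, 28, 35, 28, 35, 28-day gaps.
Each is the final Wednesday of its month — Apr 29 2026 is past the 28th, so '4th Wednesday' doesn't fit.
November 2026 ends with Wednesday Nov 25 2026.
December 2026 ends with Wednesday Dec 30 2026.

Nov 25 2026, Dec 30 2026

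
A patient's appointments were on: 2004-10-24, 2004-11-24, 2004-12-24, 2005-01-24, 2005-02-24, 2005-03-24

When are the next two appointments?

2005-04-24, 2005-05-24

The day-of-month is always 24 (31, 30, 31, 31, 28 days between events).
So this recurs on the 24th of each month.
Next: April 2005 → 2005-04-24.
May 2005: 2005-05-24.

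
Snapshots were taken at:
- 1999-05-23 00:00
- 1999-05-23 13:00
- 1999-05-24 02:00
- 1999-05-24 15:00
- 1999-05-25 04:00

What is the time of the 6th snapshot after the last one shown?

1999-05-28 10:00

Spacing: 13, 13, 13, 13 h — constant 13 h.
1999-05-25 04:00 + 13 h = 1999-05-25 17:00.
1999-05-25 17:00 + 13 h = 1999-05-26 06:00.
1999-05-26 06:00 + 13 h = 1999-05-26 19:00.
1999-05-26 19:00 + 13 h = 1999-05-27 08:00.
1999-05-27 08:00 + 13 h = 1999-05-27 21:00.
1999-05-27 21:00 + 13 h = 1999-05-28 10:00.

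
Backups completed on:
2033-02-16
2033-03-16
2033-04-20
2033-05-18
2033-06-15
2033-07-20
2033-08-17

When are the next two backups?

2033-09-21, 2033-10-19

These are Wednesdays at 28- or 35-day spacing (28, 35, 28, 28, 35, 28).
The pattern: 3rd Wednesday of the month.
September 2033 — 3rd Wednesday is 2033-09-21.
October 2033 — 3rd Wednesday is 2033-10-19.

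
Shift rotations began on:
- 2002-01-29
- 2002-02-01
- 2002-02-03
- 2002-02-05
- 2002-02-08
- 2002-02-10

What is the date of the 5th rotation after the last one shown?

2002-02-22

Every event lands on a Tuesday or Friday or Sunday (gaps cycle 3, 2, 2, 3, 2).
So the schedule is: every Tuesday, Friday and Sunday.
The following Tuesday is 2002-02-12.
Next Friday: 2002-02-15.
The following Sunday is 2002-02-17.
The following Tuesday is 2002-02-19.
The following Friday is 2002-02-22.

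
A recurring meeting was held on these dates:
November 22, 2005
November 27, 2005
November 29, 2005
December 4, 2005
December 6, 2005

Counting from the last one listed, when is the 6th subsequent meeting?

Every event lands on a Tuesday or Sunday (gaps cycle 5, 2, 5, 2).
So the schedule is: every Tuesday and Sunday.
The following Sunday is December 11, 2005.
The following Tuesday is December 13, 2005.
The following Sunday is December 18, 2005.
The following Tuesday is December 20, 2005.
The following Sunday is December 25, 2005.
Next Tuesday: December 27, 2005.

December 27, 2005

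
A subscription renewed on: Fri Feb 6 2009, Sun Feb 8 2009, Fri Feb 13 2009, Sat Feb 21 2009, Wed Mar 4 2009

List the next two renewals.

Gaps: 2, 5, 8, 11 days — each gap is 3 larger than the previous one.
Next gap: 14 days. Wed Mar 4 2009 + 14 days = Wed Mar 18 2009.
Next gap: 17 days. Wed Mar 18 2009 + 17 days = Sat Apr 4 2009.

Wed Mar 18 2009, Sat Apr 4 2009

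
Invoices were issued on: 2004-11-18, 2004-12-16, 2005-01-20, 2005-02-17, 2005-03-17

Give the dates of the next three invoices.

2005-04-21, 2005-05-19, 2005-06-16

These are Thursdays at 28- or 35-day spacing (28, 35, 28, 28).
The pattern: 3rd Thursday of the month.
3rd Thursday of April 2005: 2005-04-21.
May 2005 — 3rd Thursday is 2005-05-19.
June 2005 — 3rd Thursday is 2005-06-16.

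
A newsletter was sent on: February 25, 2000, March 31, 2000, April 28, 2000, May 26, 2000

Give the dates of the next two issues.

Every date is a Friday; gaps 35, 28, 28 days.
Each is the last Friday of its month (at least one falls on the 29th or later, ruling out '4th Friday').
Last Friday of June 2000: June 30, 2000.
Last Friday of July 2000: July 28, 2000.

June 30, 2000; July 28, 2000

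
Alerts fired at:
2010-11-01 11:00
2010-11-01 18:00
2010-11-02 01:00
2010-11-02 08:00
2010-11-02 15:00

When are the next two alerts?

Gaps: 7, 7, 7, 7 hours — each event is 7 hours after the previous one.
2010-11-02 15:00 + 7 h = 2010-11-02 22:00.
2010-11-02 22:00 + 7 h = 2010-11-03 05:00.

2010-11-02 22:00, 2010-11-03 05:00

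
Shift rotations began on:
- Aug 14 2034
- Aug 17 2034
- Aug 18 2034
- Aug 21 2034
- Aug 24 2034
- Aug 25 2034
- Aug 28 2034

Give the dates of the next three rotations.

Gaps: 3, 1, 3, 3, 1, 3 days — not constant, but cyclic with period 3.
The events fall on every Monday, Thursday and Friday.
The following Thursday is Aug 31 2034.
Next Friday: Sep 1 2034.
Next Monday: Sep 4 2034.

Aug 31 2034, Sep 1 2034, Sep 4 2034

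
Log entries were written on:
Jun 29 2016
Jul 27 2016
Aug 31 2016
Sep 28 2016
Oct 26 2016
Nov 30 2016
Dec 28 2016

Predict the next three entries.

Every date is a Wednesday; gaps 28, 35, 28, 28, 35, 28 days.
Each is the last Wednesday of its month (at least one falls on the 29th or later, ruling out '4th Wednesday').
January 2017 ends with Wednesday Jan 25 2017.
February 2017 ends with Wednesday Feb 22 2017.
March 2017 ends with Wednesday Mar 29 2017.

Jan 25 2017, Feb 22 2017, Mar 29 2017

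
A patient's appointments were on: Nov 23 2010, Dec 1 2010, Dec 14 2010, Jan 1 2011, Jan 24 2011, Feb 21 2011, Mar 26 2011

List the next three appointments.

Gaps: 8, 13, 18, 23, 28, 33 days — each gap is 5 larger than the previous one.
Next gap: 38 days. Mar 26 2011 + 38 days = May 3 2011.
Next gap: 43 days. May 3 2011 + 43 days = Jun 15 2011.
Next gap: 48 days. Jun 15 2011 + 48 days = Aug 2 2011.

May 3 2011, Jun 15 2011, Aug 2 2011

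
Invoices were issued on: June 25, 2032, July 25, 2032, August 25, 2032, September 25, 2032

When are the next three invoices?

October 25, 2032; November 25, 2032; December 25, 2032

Gaps: 30, 31, 31 days — not constant. Every event is on the 25th of the month.
Pattern: the 25th of each month.
October 2032: October 25, 2032.
November 2032: November 25, 2032.
Next: December 2032 → December 25, 2032.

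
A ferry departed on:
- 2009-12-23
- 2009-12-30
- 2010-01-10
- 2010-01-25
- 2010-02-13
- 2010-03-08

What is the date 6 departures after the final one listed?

2010-10-16

The spacing grows by 4 each time: 7, 11, 15, 19, 23 days.
Next gap: 27 days. 2010-03-08 + 27 days = 2010-04-04.
Next gap: 31 days. 2010-04-04 + 31 days = 2010-05-05.
Next gap: 35 days. 2010-05-05 + 35 days = 2010-06-09.
Next gap: 39 days. 2010-06-09 + 39 days = 2010-07-18.
Next gap: 43 days. 2010-07-18 + 43 days = 2010-08-30.
Next gap: 47 days. 2010-08-30 + 47 days = 2010-10-16.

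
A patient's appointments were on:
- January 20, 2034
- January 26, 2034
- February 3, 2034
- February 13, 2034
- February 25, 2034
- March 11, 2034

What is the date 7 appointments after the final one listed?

The spacing grows by 2 each time: 6, 8, 10, 12, 14 days.
Next gap: 16 days. March 11, 2034 + 16 days = March 27, 2034.
Next gap: 18 days. March 27, 2034 + 18 days = April 14, 2034.
Next gap: 20 days. April 14, 2034 + 20 days = May 4, 2034.
Next gap: 22 days. May 4, 2034 + 22 days = May 26, 2034.
Next gap: 24 days. May 26, 2034 + 24 days = June 19, 2034.
Next gap: 26 days. June 19, 2034 + 26 days = July 15, 2034.
Next gap: 28 days. July 15, 2034 + 28 days = August 12, 2034.

August 12, 2034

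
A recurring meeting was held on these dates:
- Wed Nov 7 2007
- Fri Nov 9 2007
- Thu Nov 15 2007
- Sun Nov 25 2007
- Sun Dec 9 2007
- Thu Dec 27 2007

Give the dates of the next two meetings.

The spacing grows by 4 each time: 2, 6, 10, 14, 18 days.
Next gap: 22 days. Thu Dec 27 2007 + 22 days = Fri Jan 18 2008.
Next gap: 26 days. Fri Jan 18 2008 + 26 days = Wed Feb 13 2008.

Fri Jan 18 2008, Wed Feb 13 2008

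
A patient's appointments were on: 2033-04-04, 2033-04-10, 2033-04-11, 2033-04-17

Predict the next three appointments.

The gap pattern 6, 1, 6 repeats every 2 events.
These are the Mondays and Sundays of each week.
Next Monday: 2033-04-18.
The following Sunday is 2033-04-24.
Next Monday: 2033-04-25.

2033-04-18, 2033-04-24, 2033-04-25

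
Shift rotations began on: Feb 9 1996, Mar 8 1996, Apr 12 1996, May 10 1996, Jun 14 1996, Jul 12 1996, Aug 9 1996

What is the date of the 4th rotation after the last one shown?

All dates are Fridays, 28, 35, 28, 35, 28, 28 days apart.
Specifically, the 2nd Friday of each month.
September 1996 — 2nd Friday is Sep 13 1996.
October 1996 — 2nd Friday is Oct 11 1996.
November 1996 — 2nd Friday is Nov 8 1996.
2nd Friday of December 1996: Dec 13 1996.

Dec 13 1996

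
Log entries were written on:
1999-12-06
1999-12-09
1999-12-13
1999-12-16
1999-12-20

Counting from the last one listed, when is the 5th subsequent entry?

2000-01-06

Gaps: 3, 4, 3, 4 days — not constant, but cyclic with period 2.
The events fall on every Monday and Thursday.
The following Thursday is 1999-12-23.
The following Monday is 1999-12-27.
Next Thursday: 1999-12-30.
Next Monday: 2000-01-03.
Next Thursday: 2000-01-06.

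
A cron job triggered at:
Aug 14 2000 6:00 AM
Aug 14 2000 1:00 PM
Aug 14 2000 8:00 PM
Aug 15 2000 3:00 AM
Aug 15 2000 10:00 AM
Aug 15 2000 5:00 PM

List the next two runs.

Aug 16 2000 12:00 AM, Aug 16 2000 7:00 AM

The interval is a steady 7 hours (7, 7, 7, 7, 7).
Aug 15 2000 5:00 PM + 7 h = Aug 16 2000 12:00 AM.
Aug 16 2000 12:00 AM + 7 h = Aug 16 2000 7:00 AM.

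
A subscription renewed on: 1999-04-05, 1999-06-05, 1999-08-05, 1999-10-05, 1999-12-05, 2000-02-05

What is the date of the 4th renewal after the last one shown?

Each date is the 5th; the gaps (61, 61, 61, 61, 62) track the month lengths.
The rule is the 5th of every 2 months.
Next: April 2000 → 2000-04-05.
Next: June 2000 → 2000-06-05.
Next: August 2000 → 2000-08-05.
Next: October 2000 → 2000-10-05.

2000-10-05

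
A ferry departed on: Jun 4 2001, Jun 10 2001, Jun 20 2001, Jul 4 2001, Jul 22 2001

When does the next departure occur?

The spacing grows by 4 each time: 6, 10, 14, 18 days.
Next gap: 22 days. Jul 22 2001 + 22 days = Aug 13 2001.

Aug 13 2001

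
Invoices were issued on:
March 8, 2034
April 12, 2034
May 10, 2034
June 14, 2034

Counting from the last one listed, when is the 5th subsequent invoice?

November 8, 2034

Gaps: 35, 28, 35 days — a mix of 28 and 35. Every date is a Wednesday.
Each is the 2nd Wednesday of its month.
2nd Wednesday of July 2034: July 12, 2034.
August 2034 — 2nd Wednesday is August 9, 2034.
2nd Wednesday of September 2034: September 13, 2034.
October 2034 — 2nd Wednesday is October 11, 2034.
2nd Wednesday of November 2034: November 8, 2034.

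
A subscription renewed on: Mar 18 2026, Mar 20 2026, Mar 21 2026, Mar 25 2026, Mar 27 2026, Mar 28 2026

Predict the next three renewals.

Every event lands on a Wednesday or Friday or Saturday (gaps cycle 2, 1, 4, 2, 1).
So the schedule is: every Wednesday, Friday and Saturday.
Next Wednesday: Apr 1 2026.
The following Friday is Apr 3 2026.
The following Saturday is Apr 4 2026.

Apr 1 2026, Apr 3 2026, Apr 4 2026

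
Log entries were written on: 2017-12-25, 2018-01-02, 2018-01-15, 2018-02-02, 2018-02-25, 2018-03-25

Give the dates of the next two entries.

2018-04-27, 2018-06-04

The spacing grows by 5 each time: 8, 13, 18, 23, 28 days.
Next gap: 33 days. 2018-03-25 + 33 days = 2018-04-27.
Next gap: 38 days. 2018-04-27 + 38 days = 2018-06-04.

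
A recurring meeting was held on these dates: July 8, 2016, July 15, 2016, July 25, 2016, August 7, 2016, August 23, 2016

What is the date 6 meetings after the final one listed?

Gaps: 7, 10, 13, 16 days — each gap is 3 larger than the previous one.
Next gap: 19 days. August 23, 2016 + 19 days = September 11, 2016.
Next gap: 22 days. September 11, 2016 + 22 days = October 3, 2016.
Next gap: 25 days. October 3, 2016 + 25 days = October 28, 2016.
Next gap: 28 days. October 28, 2016 + 28 days = November 25, 2016.
Next gap: 31 days. November 25, 2016 + 31 days = December 26, 2016.
Next gap: 34 days. December 26, 2016 + 34 days = January 29, 2017.

January 29, 2017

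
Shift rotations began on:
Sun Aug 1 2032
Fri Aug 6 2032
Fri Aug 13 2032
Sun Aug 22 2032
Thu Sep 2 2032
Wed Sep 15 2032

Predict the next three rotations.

Thu Sep 30 2032, Sun Oct 17 2032, Fri Nov 5 2032

Intervals are 5, 7, 9, 11, 13 days — an arithmetic progression with common difference 2.
Next gap: 15 days. Wed Sep 15 2032 + 15 days = Thu Sep 30 2032.
Next gap: 17 days. Thu Sep 30 2032 + 17 days = Sun Oct 17 2032.
Next gap: 19 days. Sun Oct 17 2032 + 19 days = Fri Nov 5 2032.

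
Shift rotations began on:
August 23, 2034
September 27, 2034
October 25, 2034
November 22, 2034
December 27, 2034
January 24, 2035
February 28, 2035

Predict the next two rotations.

March 28, 2035; April 25, 2035

All dates are Wednesdays, 35, 28, 28, 35, 28, 35 days apart.
Specifically, the 4th Wednesday of each month.
March 2035 — 4th Wednesday is March 28, 2035.
4th Wednesday of April 2035: April 25, 2035.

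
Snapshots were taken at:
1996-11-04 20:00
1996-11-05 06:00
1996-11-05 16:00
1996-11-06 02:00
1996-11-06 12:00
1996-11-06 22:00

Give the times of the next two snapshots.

Spacing: 10, 10, 10, 10, 10 h — constant 10 h.
1996-11-06 22:00 + 10 h = 1996-11-07 08:00.
1996-11-07 08:00 + 10 h = 1996-11-07 18:00.

1996-11-07 08:00, 1996-11-07 18:00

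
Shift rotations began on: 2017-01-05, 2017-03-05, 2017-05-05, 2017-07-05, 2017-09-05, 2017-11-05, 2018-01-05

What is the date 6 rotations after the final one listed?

2019-01-05

Gaps: 59, 61, 61, 62, 61, 61 days — not constant. Every event is on the 5th of the month.
Pattern: the 5th of every 2 months.
March 2018: 2018-03-05.
Next: May 2018 → 2018-05-05.
Next: July 2018 → 2018-07-05.
September 2018: 2018-09-05.
Next: November 2018 → 2018-11-05.
Next: January 2019 → 2019-01-05.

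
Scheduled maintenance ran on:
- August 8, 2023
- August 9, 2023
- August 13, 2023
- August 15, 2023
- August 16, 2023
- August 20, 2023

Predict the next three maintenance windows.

Every event lands on a Tuesday or Wednesday or Sunday (gaps cycle 1, 4, 2, 1, 4).
So the schedule is: every Tuesday, Wednesday and Sunday.
Next Tuesday: August 22, 2023.
The following Wednesday is August 23, 2023.
Next Sunday: August 27, 2023.

August 22, 2023; August 23, 2023; August 27, 2023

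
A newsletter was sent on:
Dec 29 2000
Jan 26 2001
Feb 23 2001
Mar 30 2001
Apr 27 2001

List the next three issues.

Every date is a Friday; gaps 28, 28, 35, 28 days.
Each is the last Friday of its month (at least one falls on the 29th or later, ruling out '4th Friday').
Last Friday of May 2001: May 25 2001.
Last Friday of June 2001: Jun 29 2001.
Last Friday of July 2001: Jul 27 2001.

May 25 2001, Jun 29 2001, Jul 27 2001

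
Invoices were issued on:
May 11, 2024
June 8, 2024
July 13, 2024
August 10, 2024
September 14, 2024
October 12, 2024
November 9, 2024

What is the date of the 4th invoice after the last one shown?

March 8, 2025

All dates are Saturdays, 28, 35, 28, 35, 28, 28 days apart.
Specifically, the 2nd Saturday of each month.
December 2024 — 2nd Saturday is December 14, 2024.
January 2025 — 2nd Saturday is January 11, 2025.
2nd Saturday of February 2025: February 8, 2025.
2nd Saturday of March 2025: March 8, 2025.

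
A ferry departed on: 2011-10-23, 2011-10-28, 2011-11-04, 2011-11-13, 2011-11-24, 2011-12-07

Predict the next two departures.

2011-12-22, 2012-01-08

Gaps: 5, 7, 9, 11, 13 days — each gap is 2 larger than the previous one.
Next gap: 15 days. 2011-12-07 + 15 days = 2011-12-22.
Next gap: 17 days. 2011-12-22 + 17 days = 2012-01-08.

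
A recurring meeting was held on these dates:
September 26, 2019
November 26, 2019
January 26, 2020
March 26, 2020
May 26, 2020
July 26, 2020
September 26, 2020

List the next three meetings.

The day-of-month is always 26 (61, 61, 60, 61, 61, 62 days between events).
So this recurs on the 26th of every 2 months.
November 2020: November 26, 2020.
Next: January 2021 → January 26, 2021.
March 2021: March 26, 2021.

November 26, 2020; January 26, 2021; March 26, 2021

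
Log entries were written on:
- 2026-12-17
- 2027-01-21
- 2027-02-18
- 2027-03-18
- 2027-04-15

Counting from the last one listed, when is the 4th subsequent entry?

2027-08-19

All dates are Thursdays, 35, 28, 28, 28 days apart.
Specifically, the 3rd Thursday of each month.
May 2027 — 3rd Thursday is 2027-05-20.
3rd Thursday of June 2027: 2027-06-17.
July 2027 — 3rd Thursday is 2027-07-15.
August 2027 — 3rd Thursday is 2027-08-19.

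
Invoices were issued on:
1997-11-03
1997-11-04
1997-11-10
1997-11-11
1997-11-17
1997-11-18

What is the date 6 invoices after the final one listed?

1997-12-09

The gap pattern 1, 6, 1, 6, 1 repeats every 2 events.
These are the Mondays and Tuesdays of each week.
The following Monday is 1997-11-24.
Next Tuesday: 1997-11-25.
Next Monday: 1997-12-01.
The following Tuesday is 1997-12-02.
The following Monday is 1997-12-08.
Next Tuesday: 1997-12-09.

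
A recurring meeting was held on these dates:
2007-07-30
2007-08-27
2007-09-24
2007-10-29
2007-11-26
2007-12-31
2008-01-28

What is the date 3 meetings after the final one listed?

Every date is a Monday; gaps 28, 28, 35, 28, 35, 28 days.
Each is the last Monday of its month (at least one falls on the 29th or later, ruling out '4th Monday').
Last Monday of February 2008: 2008-02-25.
March 2008 ends with Monday 2008-03-31.
Last Monday of April 2008: 2008-04-28.

2008-04-28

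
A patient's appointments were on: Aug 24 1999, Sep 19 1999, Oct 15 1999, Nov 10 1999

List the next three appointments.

The spacing is 26, 26, 26 days — always 26 days.
Nov 10 1999 + 26 days = Dec 6 1999.
Dec 6 1999 + 26 days = Jan 1 2000.
Jan 1 2000 + 26 days = Jan 27 2000.

Dec 6 1999, Jan 1 2000, Jan 27 2000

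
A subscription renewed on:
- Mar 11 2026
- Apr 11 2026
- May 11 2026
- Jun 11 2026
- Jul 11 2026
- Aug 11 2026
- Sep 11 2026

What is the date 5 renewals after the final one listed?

Each date is the 11th; the gaps (31, 30, 31, 30, 31, 31) track the month lengths.
The rule is the 11th of each month.
Next: October 2026 → Oct 11 2026.
November 2026: Nov 11 2026.
December 2026: Dec 11 2026.
January 2027: Jan 11 2027.
February 2027: Feb 11 2027.

Feb 11 2027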